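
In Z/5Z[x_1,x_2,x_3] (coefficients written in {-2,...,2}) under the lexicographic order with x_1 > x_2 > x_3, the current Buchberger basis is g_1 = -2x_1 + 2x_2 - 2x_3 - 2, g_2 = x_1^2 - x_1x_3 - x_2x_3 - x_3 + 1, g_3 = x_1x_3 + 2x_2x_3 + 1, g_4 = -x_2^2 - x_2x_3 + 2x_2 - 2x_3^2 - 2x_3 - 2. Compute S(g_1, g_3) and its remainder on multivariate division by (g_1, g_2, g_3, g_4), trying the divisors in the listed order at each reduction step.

lcm(LM(g_1), LM(g_3)) = x_1x_3.
S = (lcm/LT(g_1))·g_1 − (lcm/LT(g_3))·g_3 = 2x_2x_3 + x_3^2 + x_3 - 1.
Reduce S modulo (g_1, g_2, g_3, g_4) in that order:
  leading term x_2x_3: no divisor's leading term divides it; move 2x_2x_3 to the remainder.
  leading term x_3^2: no divisor's leading term divides it; move x_3^2 to the remainder.
  leading term x_3: no divisor's leading term divides it; move x_3 to the remainder.
  leading term 1: no divisor's leading term divides it; move -1 to the remainder.
The remainder 2x_2x_3 + x_3^2 + x_3 - 1 is nonzero, so it would be added as the next basis element.

S(g_1, g_3) = 2x_2x_3 + x_3^2 + x_3 - 1; remainder on division = 2x_2x_3 + x_3^2 + x_3 - 1.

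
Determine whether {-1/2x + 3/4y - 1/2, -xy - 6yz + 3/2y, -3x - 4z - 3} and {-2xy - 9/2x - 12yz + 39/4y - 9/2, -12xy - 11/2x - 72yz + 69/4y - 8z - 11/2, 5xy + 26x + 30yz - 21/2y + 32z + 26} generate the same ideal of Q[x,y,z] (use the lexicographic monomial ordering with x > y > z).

For a fixed monomial order, each ideal has a unique reduced Gröbner basis; comparing bases decides equality.
Buchberger on the first generating set:
f_1 = -1/2x + 3/4y - 1/2, LT = x.
f_2 = -xy - 6yz + 3/2y, LT = xy.
f_3 = -3x - 4z - 3, LT = x.

S(f_1,f_2): lcm = xy. S = -3/2y^2 - 6yz + 5/2y.
  leading term y^2: no divisor's leading term divides it; move -3/2y^2 to the remainder.
  leading term yz: no divisor's leading term divides it; move -6yz to the remainder.
  leading term y: no divisor's leading term divides it; move 5/2y to the remainder.
  remainder -3/2y^2 - 6yz + 5/2y ≠ 0; add g_4 = -3/2y^2 - 6yz + 5/2y to the basis.

S(f_1,f_3): lcm = x. S = -3/2y - 4/3z.
  leading term y: no divisor's leading term divides it; move -3/2y to the remainder.
  leading term z: no divisor's leading term divides it; move -4/3z to the remainder.
  remainder -3/2y - 4/3z ≠ 0; add g_5 = -3/2y - 4/3z to the basis.

S(f_2,f_3): lcm = xy. S = 14/3yz - 5/2y.
  leading term yz: subtract (-28/9z)·g_5 from 14/3yz - 5/2y → -5/2y - 112/27z^2
  leading term y: subtract (5/3)·g_5 from -5/2y - 112/27z^2 → -112/27z^2 + 20/9z
  leading term z^2: no divisor's leading term divides it; move -112/27z^2 to the remainder.
  leading term z: no divisor's leading term divides it; move 20/9z to the remainder.
  remainder -112/27z^2 + 20/9z ≠ 0; add g_6 = -112/27z^2 + 20/9z to the basis.

The other S-polynomials (S(f_1,g_4), S(f_2,g_4), S(f_3,g_4), S(f_1,g_5), S(f_2,g_5), S(f_3,g_5), S(g_4,g_5), S(f_1,g_6), S(f_2,g_6), S(f_3,g_6), S(g_4,g_6), S(g_5,g_6)) all reduce to 0 modulo the current basis, so we have a Gröbner basis.
Inter-reduce: drop elements whose leading term is divisible by another's, tail-reduce, and make monic.
Reduced Gröbner basis: {x + 4/3z + 1, y + 8/9z, z^2 - 15/28z}.

Buchberger on the second generating set:
h_1 = -2xy - 9/2x - 12yz + 39/4y - 9/2, LT = xy.
h_2 = -12xy - 11/2x - 72yz + 69/4y - 8z - 11/2, LT = xy.
h_3 = 5xy + 26x + 30yz - 21/2y + 32z + 26, LT = xy.

S(h_1,h_2): lcm = xy. S = 43/24x - 55/16y - 2/3z + 43/24.
  leading term x: no divisor's leading term divides it; move 43/24x to the remainder.
  leading term y: no divisor's leading term divides it; move -55/16y to the remainder.
  leading term z: no divisor's leading term divides it; move -2/3z to the remainder.
  leading term 1: no divisor's leading term divides it; move 43/24 to the remainder.
  remainder 43/24x - 55/16y - 2/3z + 43/24 ≠ 0; add k_4 = 43/24x - 55/16y - 2/3z + 43/24 to the basis.

S(h_1,h_3): lcm = xy. S = -59/20x - 111/40y - 32/5z - 59/20.
  leading term x: subtract (-354/215)·k_4 from -59/20x - 111/40y - 32/5z - 59/20 → -3627/430y - 1612/215z
  leading term y: no divisor's leading term divides it; move -3627/430y to the remainder.
  leading term z: no divisor's leading term divides it; move -1612/215z to the remainder.
  remainder -3627/430y - 1612/215z ≠ 0; add k_5 = -3627/430y - 1612/215z to the basis.

S(h_1,k_4): lcm = xy. S = 9/4x + 165/86y^2 + 274/43yz - 47/8y + 9/4.
  leading term x: subtract (54/43)·k_4 from 9/4x + 165/86y^2 + 274/43yz - 47/8y + 9/4 → 165/86y^2 + 274/43yz - 67/43y + 36/43z
  leading term y^2: subtract (-275/1209y)·k_5 from 165/86y^2 + 274/43yz - 67/43y + 36/43z → 14/3yz - 67/43y + 36/43z
  leading term yz: subtract (-6020/10881z)·k_5 from 14/3yz - 67/43y + 36/43z → -67/43y - 112/27z^2 + 36/43z
  leading term y: subtract (670/3627)·k_5 from -67/43y - 112/27z^2 + 36/43z → -112/27z^2 + 20/9z
  leading term z^2: no divisor's leading term divides it; move -112/27z^2 to the remainder.
  leading term z: no divisor's leading term divides it; move 20/9z to the remainder.
  remainder -112/27z^2 + 20/9z ≠ 0; add k_6 = -112/27z^2 + 20/9z to the basis.

The other S-polynomials (S(h_2,h_3), S(h_2,k_4), S(h_3,k_4), S(h_1,k_5), S(h_2,k_5), S(h_3,k_5), S(k_4,k_5), S(h_1,k_6), S(h_2,k_6), S(h_3,k_6), S(k_4,k_6), S(k_5,k_6)) all reduce to 0 modulo the current basis, so we have a Gröbner basis.
Inter-reduce: drop elements whose leading term is divisible by another's, tail-reduce, and make monic.
Reduced Gröbner basis: {x + 4/3z + 1, y + 8/9z, z^2 - 15/28z}.

The two bases agree; hence the ideals are identical.

Yes, the ideals are equal.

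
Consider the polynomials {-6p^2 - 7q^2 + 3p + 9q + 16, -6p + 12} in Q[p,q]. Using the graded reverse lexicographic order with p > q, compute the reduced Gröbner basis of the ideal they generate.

G = {q^2 - 9/7q + 2/7, p - 2}

The reduced Gröbner basis is the canonical form of the ideal for this ordering.

f_1 = -6p^2 - 7q^2 + 3p + 9q + 16, LT = p^2.
f_2 = -6p + 12, LT = p.

S(f_1,f_2): lcm = p^2. S = 7/6q^2 + 3/2p - 3/2q - 8/3.
  leading term q^2: no divisor's leading term divides it; move 7/6q^2 to the remainder.
  leading term p: subtract (-1/4)·f_2 from 3/2p - 3/2q - 8/3 → -3/2q + 1/3
  leading term q: no divisor's leading term divides it; move -3/2q to the remainder.
  leading term 1: no divisor's leading term divides it; move 1/3 to the remainder.
  remainder 7/6q^2 - 3/2q + 1/3 ≠ 0; add g_3 = 7/6q^2 - 3/2q + 1/3 to the basis.

S(f_1,g_3): leading monomials are coprime, so the S-polynomial reduces to 0 (Buchberger's first criterion).
S(f_2,g_3): leading monomials are coprime, so the S-polynomial reduces to 0 (Buchberger's first criterion).
Every S-polynomial of the final basis reduces to 0, so we have a Gröbner basis.
Inter-reduce: drop elements whose leading term is divisible by another's, tail-reduce, and make monic.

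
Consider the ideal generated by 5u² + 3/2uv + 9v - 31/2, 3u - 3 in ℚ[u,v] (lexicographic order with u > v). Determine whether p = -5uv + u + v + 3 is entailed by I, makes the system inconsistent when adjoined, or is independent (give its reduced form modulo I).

First compute the reduced Gröbner basis of I by Buchberger's algorithm.
f_1 = 5u² + 3/2uv + 9v - 31/2, LT = u².
f_2 = 3u - 3, LT = u.

S(f_1,f_2): lcm = u². S = 3/10uv + u + 9/5v - 31/10.
  reduce S modulo (f_1, f_2):
  remainder 21/10v - 21/10 ≠ 0; add h_3 = 21/10v - 21/10 to the basis.

The other S-polynomials (S(f_1,h_3), S(f_2,h_3)) all reduce to 0 modulo the current basis, so we have a Gröbner basis.
Inter-reduce: drop elements whose leading term is divisible by another's, tail-reduce, and make monic.
Reduced Gröbner basis: {u - 1, v - 1}.
Label its elements g_1 = u - 1, g_2 = v - 1.

Reduce p = -5uv + u + v + 3 modulo G:
  leading term uv: subtract (-5v)·g_1 from -5uv + u + v + 3 → u - 4v + 3
  leading term u: subtract (1)·g_1 from u - 4v + 3 → -4v + 4
  leading term v: subtract (-4)·g_2 from -4v + 4 → 0
  normal form = 0.
Since the normal form is 0, p ∈ I.

The remainder on division by a Gröbner basis is unique — it is the normal form.

-5uv + u + v + 3 lies in I (it reduces to 0).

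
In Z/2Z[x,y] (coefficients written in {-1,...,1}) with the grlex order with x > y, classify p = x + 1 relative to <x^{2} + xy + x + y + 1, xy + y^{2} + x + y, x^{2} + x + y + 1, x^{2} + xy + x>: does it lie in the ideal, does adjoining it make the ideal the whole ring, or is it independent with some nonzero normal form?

Adjoining x + 1 makes the ideal the whole ring: the system is inconsistent.

First compute the reduced Gröbner basis of I by Buchberger's algorithm.
f_1 = x^{2} + xy + x + y + 1, LT = x^{2}.
f_2 = xy + y^{2} + x + y, LT = xy.
f_3 = x^{2} + x + y + 1, LT = x^{2}.
f_4 = x^{2} + xy + x, LT = x^{2}.

S(f_1,f_2): lcm = x^{2}y. S = x^{2} + y^{2} + y.
  leading term x^{2}: subtract (1)·f_1 from x^{2} + y^{2} + y → xy + y^{2} + x + 1
  leading term xy: subtract (1)·f_2 from xy + y^{2} + x + 1 → y + 1
  leading term y: no divisor's leading term divides it; move y to the remainder.
  leading term 1: no divisor's leading term divides it; move 1 to the remainder.
  remainder y + 1 ≠ 0; add h_5 = y + 1 to the basis.

S(f_1,f_3): lcm = x^{2}. S = xy.
  leading term xy: subtract (1)·f_2 from xy → y^{2} + x + y
  leading term y^{2}: subtract (y)·h_5 from y^{2} + x + y → x
  leading term x: no divisor's leading term divides it; move x to the remainder.
  remainder x ≠ 0; add h_6 = x to the basis.

The other S-polynomials (S(f_1,f_4), S(f_2,f_3), S(f_2,f_4), S(f_3,f_4), S(f_1,h_5), S(f_2,h_5), S(f_3,h_5), S(f_4,h_5), S(f_1,h_6), S(f_2,h_6), S(f_3,h_6), S(f_4,h_6), S(h_5,h_6)) all reduce to 0 modulo the current basis, so we have a Gröbner basis.
Inter-reduce: drop elements whose leading term is divisible by another's, tail-reduce, and make monic.
Reduced Gröbner basis: {x, y + 1}.
Label its elements g_1 = x, g_2 = y + 1.

Reduce p = x + 1 modulo G:
  leading term x: subtract (1)·g_1 from x + 1 → 1
  leading term 1: no divisor's leading term divides it; move 1 to the remainder.
  normal form = 1.
The normal form is nonzero, so p ∉ I. Since p minus its normal form lies in I, I + (p) = I + (r) where r = 1; decide whether this ideal is the whole ring.
Here r = 1 is a nonzero constant, hence a unit: 1 ∈ I + (p), the Gröbner basis of I + (p) is {1}, and the enlarged system has no common solution — adjoining p is inconsistent.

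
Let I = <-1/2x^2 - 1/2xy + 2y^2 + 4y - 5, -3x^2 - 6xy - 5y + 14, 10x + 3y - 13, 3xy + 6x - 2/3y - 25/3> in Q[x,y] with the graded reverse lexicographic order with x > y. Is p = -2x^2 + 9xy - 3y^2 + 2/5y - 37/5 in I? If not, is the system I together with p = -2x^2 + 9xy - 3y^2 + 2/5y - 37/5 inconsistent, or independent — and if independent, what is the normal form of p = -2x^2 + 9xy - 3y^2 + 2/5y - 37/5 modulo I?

Adjoining -2x^2 + 9xy - 3y^2 + 2/5y - 37/5 makes the ideal the whole ring: the system is inconsistent.

First compute the reduced Gröbner basis of I by Buchberger's algorithm.
f_1 = -1/2x^2 - 1/2xy + 2y^2 + 4y - 5, LT = x^2.
f_2 = -3x^2 - 6xy - 5y + 14, LT = x^2.
f_3 = 10x + 3y - 13, LT = x.
f_4 = 3xy + 6x - 2/3y - 25/3, LT = xy.

S(f_1,f_2): lcm = x^2. S = -xy - 4y^2 - 29/3y + 44/3.
  reduce S modulo (f_1, f_2, f_3, f_4):
  remainder -37/10y^2 - 329/30y + 44/3 ≠ 0; add h_5 = -37/10y^2 - 329/30y + 44/3 to the basis.

S(f_1,f_3): lcm = x^2. S = 7/10xy - 4y^2 + 13/10x - 8y + 10.
  reduce S modulo (f_1, f_2, f_3, f_4, h_5):
  remainder 55481/11100y - 55481/11100 ≠ 0; add h_6 = 55481/11100y - 55481/11100 to the basis.

The other S-polynomials (S(f_1,f_4), S(f_2,f_3), S(f_2,f_4), S(f_3,f_4), S(f_1,h_5), S(f_2,h_5), S(f_3,h_5), S(f_4,h_5), S(f_1,h_6), S(f_2,h_6), S(f_3,h_6), S(f_4,h_6), S(h_5,h_6)) all reduce to 0 modulo the current basis, so we have a Gröbner basis.
Inter-reduce: drop elements whose leading term is divisible by another's, tail-reduce, and make monic.
Reduced Gröbner basis: {x - 1, y - 1}.
Label its elements g_1 = x - 1, g_2 = y - 1.

Reduce p = -2x^2 + 9xy - 3y^2 + 2/5y - 37/5 modulo G:
  leading term x^2: subtract (-2x)·g_1 from -2x^2 + 9xy - 3y^2 + 2/5y - 37/5 → 9xy - 3y^2 - 2x + 2/5y - 37/5
  leading term xy: subtract (9y)·g_1 from 9xy - 3y^2 - 2x + 2/5y - 37/5 → -3y^2 - 2x + 47/5y - 37/5
  leading term y^2: subtract (-3y)·g_2 from -3y^2 - 2x + 47/5y - 37/5 → -2x + 32/5y - 37/5
  leading term x: subtract (-2)·g_1 from -2x + 32/5y - 37/5 → 32/5y - 47/5
  leading term y: subtract (32/5)·g_2 from 32/5y - 47/5 → -3
  leading term 1: no divisor's leading term divides it; move -3 to the remainder.
  normal form = -3.
The normal form is nonzero, so p ∉ I. Since p minus its normal form lies in I, I + (p) = I + (r) where r = -3; decide whether this ideal is the whole ring.
Here r = -3 is a nonzero constant, hence a unit: 1 ∈ I + (p), the Gröbner basis of I + (p) is {1}, and the enlarged system has no common solution — adjoining p is inconsistent.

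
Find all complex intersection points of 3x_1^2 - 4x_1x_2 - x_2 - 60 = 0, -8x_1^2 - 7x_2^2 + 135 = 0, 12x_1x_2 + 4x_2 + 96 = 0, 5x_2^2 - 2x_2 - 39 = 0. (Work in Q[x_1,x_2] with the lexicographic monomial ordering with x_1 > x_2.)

{(-3, 3)}

Compute a lex Gröbner basis by Buchberger's algorithm.
f_1 = 3x_1^2 - 4x_1x_2 - x_2 - 60, LT = x_1^2.
f_2 = -8x_1^2 - 7x_2^2 + 135, LT = x_1^2.
f_3 = 12x_1x_2 + 4x_2 + 96, LT = x_1x_2.
f_4 = 5x_2^2 - 2x_2 - 39, LT = x_2^2.

S(f_1,f_2): lcm = x_1^2. S = -4/3x_1x_2 - 7/8x_2^2 - 1/3x_2 - 25/8.
  leading term x_1x_2: subtract (-1/9)·f_3 from -4/3x_1x_2 - 7/8x_2^2 - 1/3x_2 - 25/8 → -7/8x_2^2 + 1/9x_2 + 181/24
  leading term x_2^2: subtract (-7/40)·f_4 from -7/8x_2^2 + 1/9x_2 + 181/24 → -43/180x_2 + 43/60
  leading term x_2: no divisor's leading term divides it; move -43/180x_2 to the remainder.
  leading term 1: no divisor's leading term divides it; move 43/60 to the remainder.
  remainder -43/180x_2 + 43/60 ≠ 0; add h_5 = -43/180x_2 + 43/60 to the basis.

S(f_1,f_3): lcm = x_1^2x_2. S = -4/3x_1x_2^2 - 1/3x_1x_2 - 8x_1 - 1/3x_2^2 - 20x_2.
  leading term x_1x_2^2: subtract (-1/9x_2)·f_3 from -4/3x_1x_2^2 - 1/3x_1x_2 - 8x_1 - 1/3x_2^2 - 20x_2 → -1/3x_1x_2 - 8x_1 + 1/9x_2^2 - 28/3x_2
  leading term x_1x_2: subtract (-1/36)·f_3 from -1/3x_1x_2 - 8x_1 + 1/9x_2^2 - 28/3x_2 → -8x_1 + 1/9x_2^2 - 83/9x_2 + 8/3
  leading term x_1: no divisor's leading term divides it; move -8x_1 to the remainder.
  leading term x_2^2: subtract (1/45)·f_4 from 1/9x_2^2 - 83/9x_2 + 8/3 → -413/45x_2 + 53/15
  leading term x_2: subtract (1652/43)·h_5 from -413/45x_2 + 53/15 → -24
  leading term 1: no divisor's leading term divides it; move -24 to the remainder.
  remainder -8x_1 - 24 ≠ 0; add h_6 = -8x_1 - 24 to the basis.

The other S-polynomials (S(f_1,f_4), S(f_2,f_3), S(f_2,f_4), S(f_3,f_4), S(f_1,h_5), S(f_2,h_5), S(f_3,h_5), S(f_4,h_5), S(f_1,h_6), S(f_2,h_6), S(f_3,h_6), S(f_4,h_6), S(h_5,h_6)) all reduce to 0 modulo the current basis, so we have a Gröbner basis.
Inter-reduce: drop elements whose leading term is divisible by another's, tail-reduce, and make monic.
Reduced Gröbner basis: {x_1 + 3, x_2 - 3}.

Elimination: the polynomial x_2 - 3 lies in the elimination ideal for x_2, so x_2 ∈ {3}. For each such x_2, the remaining basis elements (now univariate) give the rest of the solution.
  x_2 = 3: the earlier basis element becomes x_1 + 3 = 0, giving x_1 = -3 — point (-3, 3).
Substituting each solution back into the original system confirms all equations vanish.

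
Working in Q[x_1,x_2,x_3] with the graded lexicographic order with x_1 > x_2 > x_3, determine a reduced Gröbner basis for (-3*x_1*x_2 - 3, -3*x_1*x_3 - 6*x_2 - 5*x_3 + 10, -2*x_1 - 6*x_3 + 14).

f_1 = -3*x_1*x_2 - 3, LT = x_1*x_2.
f_2 = -3*x_1*x_3 - 6*x_2 - 5*x_3 + 10, LT = x_1*x_3.
f_3 = -2*x_1 - 6*x_3 + 14, LT = x_1.

S(f_1,f_2): lcm = x_1*x_2*x_3. S = -2*x_2**2 - 5/3*x_2*x_3 + 10/3*x_2 + x_3.
  leading term x_2**2: no divisor's leading term divides it; move -2*x_2**2 to the remainder.
  leading term x_2*x_3: no divisor's leading term divides it; move -5/3*x_2*x_3 to the remainder.
  leading term x_2: no divisor's leading term divides it; move 10/3*x_2 to the remainder.
  leading term x_3: no divisor's leading term divides it; move x_3 to the remainder.
  remainder -2*x_2**2 - 5/3*x_2*x_3 + 10/3*x_2 + x_3 ≠ 0; add g_4 = -2*x_2**2 - 5/3*x_2*x_3 + 10/3*x_2 + x_3 to the basis.

S(f_1,f_3): lcm = x_1*x_2. S = -3*x_2*x_3 + 7*x_2 + 1.
  leading term x_2*x_3: no divisor's leading term divides it; move -3*x_2*x_3 to the remainder.
  leading term x_2: no divisor's leading term divides it; move 7*x_2 to the remainder.
  leading term 1: no divisor's leading term divides it; move 1 to the remainder.
  remainder -3*x_2*x_3 + 7*x_2 + 1 ≠ 0; add g_5 = -3*x_2*x_3 + 7*x_2 + 1 to the basis.

S(f_2,f_3): lcm = x_1*x_3. S = -3*x_3**2 + 2*x_2 + 26/3*x_3 - 10/3.
  leading term x_3**2: no divisor's leading term divides it; move -3*x_3**2 to the remainder.
  leading term x_2: no divisor's leading term divides it; move 2*x_2 to the remainder.
  leading term x_3: no divisor's leading term divides it; move 26/3*x_3 to the remainder.
  leading term 1: no divisor's leading term divides it; move -10/3 to the remainder.
  remainder -3*x_3**2 + 2*x_2 + 26/3*x_3 - 10/3 ≠ 0; add g_6 = -3*x_3**2 + 2*x_2 + 26/3*x_3 - 10/3 to the basis.

S(f_1,g_4): lcm = x_1*x_2**2. S = -5/6*x_1*x_2*x_3 + 5/3*x_1*x_2 + 1/2*x_1*x_3 + x_2.
  leading term x_1*x_2*x_3: subtract (5/18*x_3)·f_1 from -5/6*x_1*x_2*x_3 + 5/3*x_1*x_2 + 1/2*x_1*x_3 + x_2 → 5/3*x_1*x_2 + 1/2*x_1*x_3 + x_2 + 5/6*x_3
  leading term x_1*x_2: subtract (-5/9)·f_1 from 5/3*x_1*x_2 + 1/2*x_1*x_3 + x_2 + 5/6*x_3 → 1/2*x_1*x_3 + x_2 + 5/6*x_3 - 5/3
  leading term x_1*x_3: subtract (-1/6)·f_2 from 1/2*x_1*x_3 + x_2 + 5/6*x_3 - 5/3 → 0
  remainder 0.

S(f_2,g_4): leading monomials are coprime, so the S-polynomial reduces to 0 (Buchberger's first criterion).
S(f_3,g_4): leading monomials are coprime, so the S-polynomial reduces to 0 (Buchberger's first criterion).
S(f_1,g_5): lcm = x_1*x_2*x_3. S = 7/3*x_1*x_2 + 1/3*x_1 + x_3.
  leading term x_1*x_2: subtract (-7/9)·f_1 from 7/3*x_1*x_2 + 1/3*x_1 + x_3 → 1/3*x_1 + x_3 - 7/3
  leading term x_1: subtract (-1/6)·f_3 from 1/3*x_1 + x_3 - 7/3 → 0
  remainder 0.

S(f_2,g_5): lcm = x_1*x_2*x_3. S = 7/3*x_1*x_2 + 2*x_2**2 + 5/3*x_2*x_3 + 1/3*x_1 - 10/3*x_2.
  leading term x_1*x_2: subtract (-7/9)·f_1 from 7/3*x_1*x_2 + 2*x_2**2 + 5/3*x_2*x_3 + 1/3*x_1 - 10/3*x_2 → 2*x_2**2 + 5/3*x_2*x_3 + 1/3*x_1 - 10/3*x_2 - 7/3
  leading term x_2**2: subtract (-1)·g_4 from 2*x_2**2 + 5/3*x_2*x_3 + 1/3*x_1 - 10/3*x_2 - 7/3 → 1/3*x_1 + x_3 - 7/3
  leading term x_1: subtract (-1/6)·f_3 from 1/3*x_1 + x_3 - 7/3 → 0
  remainder 0.

S(f_3,g_5): leading monomials are coprime, so the S-polynomial reduces to 0 (Buchberger's first criterion).
S(g_4,g_5): lcm = x_2**2*x_3. S = 5/6*x_2*x_3**2 + 7/3*x_2**2 - 5/3*x_2*x_3 - 1/2*x_3**2 + 1/3*x_2.
  leading term x_2*x_3**2: subtract (-5/18*x_3)·g_5 from 5/6*x_2*x_3**2 + 7/3*x_2**2 - 5/3*x_2*x_3 - 1/2*x_3**2 + 1/3*x_2 → 7/3*x_2**2 + 5/18*x_2*x_3 - 1/2*x_3**2 + 1/3*x_2 + 5/18*x_3
  leading term x_2**2: subtract (-7/6)·g_4 from 7/3*x_2**2 + 5/18*x_2*x_3 - 1/2*x_3**2 + 1/3*x_2 + 5/18*x_3 → -5/3*x_2*x_3 - 1/2*x_3**2 + 38/9*x_2 + 13/9*x_3
  leading term x_2*x_3: subtract (5/9)·g_5 from -5/3*x_2*x_3 - 1/2*x_3**2 + 38/9*x_2 + 13/9*x_3 → -1/2*x_3**2 + 1/3*x_2 + 13/9*x_3 - 5/9
  leading term x_3**2: subtract (1/6)·g_6 from -1/2*x_3**2 + 1/3*x_2 + 13/9*x_3 - 5/9 → 0
  remainder 0.

S(f_1,g_6): leading monomials are coprime, so the S-polynomial reduces to 0 (Buchberger's first criterion).
S(f_2,g_6): lcm = x_1*x_3**2. S = 2/3*x_1*x_2 + 26/9*x_1*x_3 + 2*x_2*x_3 + 5/3*x_3**2 - 10/9*x_1 - 10/3*x_3.
  leading term x_1*x_2: subtract (-2/9)·f_1 from 2/3*x_1*x_2 + 26/9*x_1*x_3 + 2*x_2*x_3 + 5/3*x_3**2 - 10/9*x_1 - 10/3*x_3 → 26/9*x_1*x_3 + 2*x_2*x_3 + 5/3*x_3**2 - 10/9*x_1 - 10/3*x_3 - 2/3
  leading term x_1*x_3: subtract (-26/27)·f_2 from 26/9*x_1*x_3 + 2*x_2*x_3 + 5/3*x_3**2 - 10/9*x_1 - 10/3*x_3 - 2/3 → 2*x_2*x_3 + 5/3*x_3**2 - 10/9*x_1 - 52/9*x_2 - 220/27*x_3 + 242/27
  leading term x_2*x_3: subtract (-2/3)·g_5 from 2*x_2*x_3 + 5/3*x_3**2 - 10/9*x_1 - 52/9*x_2 - 220/27*x_3 + 242/27 → 5/3*x_3**2 - 10/9*x_1 - 10/9*x_2 - 220/27*x_3 + 260/27
  leading term x_3**2: subtract (-5/9)·g_6 from 5/3*x_3**2 - 10/9*x_1 - 10/9*x_2 - 220/27*x_3 + 260/27 → -10/9*x_1 - 10/3*x_3 + 70/9
  leading term x_1: subtract (5/9)·f_3 from -10/9*x_1 - 10/3*x_3 + 70/9 → 0
  remainder 0.

S(f_3,g_6): leading monomials are coprime, so the S-polynomial reduces to 0 (Buchberger's first criterion).
S(g_4,g_6): leading monomials are coprime, so the S-polynomial reduces to 0 (Buchberger's first criterion).
S(g_5,g_6): lcm = x_2*x_3**2. S = 2/3*x_2**2 + 5/9*x_2*x_3 - 10/9*x_2 - 1/3*x_3.
  leading term x_2**2: subtract (-1/3)·g_4 from 2/3*x_2**2 + 5/9*x_2*x_3 - 10/9*x_2 - 1/3*x_3 → 0
  remainder 0.

Every S-polynomial of the final basis reduces to 0, so we have a Gröbner basis.
Inter-reduce: drop elements whose leading term is divisible by another's, tail-reduce, and make monic.

G = {x_2**2 + 5/18*x_2 - 1/2*x_3 + 5/18, x_2*x_3 - 7/3*x_2 - 1/3, x_3**2 - 2/3*x_2 - 26/9*x_3 + 10/9, x_1 + 3*x_3 - 7}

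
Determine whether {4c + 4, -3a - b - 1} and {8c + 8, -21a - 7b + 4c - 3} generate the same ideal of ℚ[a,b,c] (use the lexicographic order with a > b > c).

Yes, the ideals are equal.

Equality of ideals is decidable: compute both reduced Gröbner bases (unique for the ordering) and check whether they agree.
Buchberger on the first generating set:
f_1 = 4c + 4, LT = c.
f_2 = -3a - b - 1, LT = a.

The S-polynomials (S(f_1,f_2)) all reduce to 0 modulo the current basis, so we have a Gröbner basis.
Inter-reduce: drop elements whose leading term is divisible by another's, tail-reduce, and make monic.
Reduced Gröbner basis: {a + ⅓b + ⅓, c + 1}.

Buchberger on the second generating set:
h_1 = 8c + 8, LT = c.
h_2 = -21a - 7b + 4c - 3, LT = a.

The S-polynomials (S(h_1,h_2)) all reduce to 0 modulo the current basis, so we have a Gröbner basis.
Inter-reduce: drop elements whose leading term is divisible by another's, tail-reduce, and make monic.
Reduced Gröbner basis: {a + ⅓b + ⅓, c + 1}.

These coincide, so the ideals are equal.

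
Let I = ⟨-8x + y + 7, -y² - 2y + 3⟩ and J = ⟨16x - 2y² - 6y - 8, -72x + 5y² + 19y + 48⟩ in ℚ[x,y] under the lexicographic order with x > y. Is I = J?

Yes, the ideals are equal.

For a fixed monomial order, each ideal has a unique reduced Gröbner basis; comparing bases decides equality.
Buchberger on the first generating set:
f_1 = -8x + y + 7, LT = x.
f_2 = -y² - 2y + 3, LT = y².

S(f_1,f_2): leading monomials are coprime, so the S-polynomial reduces to 0 (Buchberger's first criterion).
Every S-polynomial of the final basis reduces to 0, so we have a Gröbner basis.
Inter-reduce: drop elements whose leading term is divisible by another's, tail-reduce, and make monic.
Reduced Gröbner basis: {x - ⅛y - ⅞, y² + 2y - 3}.

Buchberger on the second generating set:
h_1 = 16x - 2y² - 6y - 8, LT = x.
h_2 = -72x + 5y² + 19y + 48, LT = x.

S(h_1,h_2): lcm = x. S = -1/18y² - 1/9y + ⅙.
  leading term y²: no divisor's leading term divides it; move -1/18y² to the remainder.
  leading term y: no divisor's leading term divides it; move -1/9y to the remainder.
  leading term 1: no divisor's leading term divides it; move ⅙ to the remainder.
  remainder -1/18y² - 1/9y + ⅙ ≠ 0; add k_3 = -1/18y² - 1/9y + ⅙ to the basis.

S(h_1,k_3): leading monomials are coprime, so the S-polynomial reduces to 0 (Buchberger's first criterion).
S(h_2,k_3): leading monomials are coprime, so the S-polynomial reduces to 0 (Buchberger's first criterion).
Every S-polynomial of the final basis reduces to 0, so we have a Gröbner basis.
Inter-reduce: drop elements whose leading term is divisible by another's, tail-reduce, and make monic.
Reduced Gröbner basis: {x - ⅛y - ⅞, y² + 2y - 3}.

Same reduced basis, so the two generating sets span the same ideal.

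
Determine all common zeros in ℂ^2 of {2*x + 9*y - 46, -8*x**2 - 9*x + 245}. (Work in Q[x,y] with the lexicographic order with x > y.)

Compute a lex Gröbner basis by Buchberger's algorithm.
f_1 = 2*x + 9*y - 46, LT = x.
f_2 = -8*x**2 - 9*x + 245, LT = x**2.

S(f_1,f_2): lcm = x**2. S = 9/2*x*y - 193/8*x + 245/8.
  reduce S modulo (f_1, f_2):
  remainder -81/4*y**2 + 3393/16*y - 2097/4 ≠ 0; add h_3 = -81/4*y**2 + 3393/16*y - 2097/4 to the basis.

The other S-polynomials (S(f_1,h_3), S(f_2,h_3)) all reduce to 0 modulo the current basis, so we have a Gröbner basis.
Inter-reduce: drop elements whose leading term is divisible by another's, tail-reduce, and make monic.
Reduced Gröbner basis: {x + 9/2*y - 23, y**2 - 377/36*y + 233/9}.

A lex Gröbner basis eliminates variables successively. Here y**2 - 377/36*y + 233/9 depends only on y, with roots {4, 233/36}; lifting each root through the earlier basis elements recovers the full solutions.
  y = 4: the earlier basis element becomes x - 5 = 0, giving x = 5 — point (5, 4).
  y = 233/36: the earlier basis element becomes x + 49/8 = 0, giving x = -49/8 — point (-49/8, 233/36).

{(5, 4), (-49/8, 233/36)}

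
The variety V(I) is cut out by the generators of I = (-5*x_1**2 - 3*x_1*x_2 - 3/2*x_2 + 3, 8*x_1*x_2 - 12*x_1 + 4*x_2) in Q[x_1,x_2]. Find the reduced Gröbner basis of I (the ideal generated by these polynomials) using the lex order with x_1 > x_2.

This is the nonlinear analogue of row-reducing a linear system.

f_1 = -5*x_1**2 - 3*x_1*x_2 - 3/2*x_2 + 3, LT = x_1**2.
f_2 = 8*x_1*x_2 - 12*x_1 + 4*x_2, LT = x_1*x_2.

S(f_1,f_2): lcm = x_1**2*x_2. S = 3/2*x_1**2 + 3/5*x_1*x_2**2 - 1/2*x_1*x_2 + 3/10*x_2**2 - 3/5*x_2.
  reduce S modulo (f_1, f_2):
  remainder -3/4*x_1 - 4/5*x_2 + 9/10 ≠ 0; add g_3 = -3/4*x_1 - 4/5*x_2 + 9/10 to the basis.

S(f_2,g_3): lcm = x_1*x_2. S = -3/2*x_1 - 16/15*x_2**2 + 17/10*x_2.
  reduce S modulo (f_1, f_2, g_3):
  remainder -16/15*x_2**2 + 33/10*x_2 - 9/5 ≠ 0; add g_4 = -16/15*x_2**2 + 33/10*x_2 - 9/5 to the basis.

The other S-polynomials (S(f_1,g_3), S(f_1,g_4), S(f_2,g_4), S(g_3,g_4)) all reduce to 0 modulo the current basis, so we have a Gröbner basis.
Inter-reduce: drop elements whose leading term is divisible by another's, tail-reduce, and make monic.

G = {x_1 + 16/15*x_2 - 6/5, x_2**2 - 99/32*x_2 + 27/16}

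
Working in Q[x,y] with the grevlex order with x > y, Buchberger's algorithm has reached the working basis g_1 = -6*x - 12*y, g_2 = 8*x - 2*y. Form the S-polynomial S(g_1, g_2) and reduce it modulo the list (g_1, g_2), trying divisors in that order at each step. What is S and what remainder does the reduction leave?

S(g_1, g_2) = 9/4*y; remainder on division = 9/4*y.

lcm(LM(g_1), LM(g_2)) = x.
S = (lcm/LT(g_1))·g_1 − (lcm/LT(g_2))·g_2 = 9/4*y.
Reduce S modulo (g_1, g_2) in that order:
  leading term y: no divisor's leading term divides it; move 9/4*y to the remainder.
The remainder 9/4*y is nonzero, so it would be added as the next basis element.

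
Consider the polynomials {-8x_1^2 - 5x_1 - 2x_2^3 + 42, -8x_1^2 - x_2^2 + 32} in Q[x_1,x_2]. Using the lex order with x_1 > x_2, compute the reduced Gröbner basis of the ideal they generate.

G = {x_1 + 2/5x_2^3 - 1/5x_2^2 - 2, x_2^6 - x_2^5 + 1/4x_2^4 - 10x_2^3 + 185/32x_2^2}

This is the nonlinear analogue of row-reducing a linear system.

f_1 = -8x_1^2 - 5x_1 - 2x_2^3 + 42, LT = x_1^2.
f_2 = -8x_1^2 - x_2^2 + 32, LT = x_1^2.

S(f_1,f_2): lcm = x_1^2. S = 5/8x_1 + 1/4x_2^3 - 1/8x_2^2 - 5/4.
  reduce S modulo (f_1, f_2):
  remainder 5/8x_1 + 1/4x_2^3 - 1/8x_2^2 - 5/4 ≠ 0; add g_3 = 5/8x_1 + 1/4x_2^3 - 1/8x_2^2 - 5/4 to the basis.

S(f_1,g_3): lcm = x_1^2. S = -2/5x_1x_2^3 + 1/5x_1x_2^2 + 21/8x_1 + 1/4x_2^3 - 21/4.
  reduce S modulo (f_1, f_2, g_3):
  remainder 4/25x_2^6 - 4/25x_2^5 + 1/25x_2^4 - 8/5x_2^3 + 37/40x_2^2 ≠ 0; add g_4 = 4/25x_2^6 - 4/25x_2^5 + 1/25x_2^4 - 8/5x_2^3 + 37/40x_2^2 to the basis.

The other S-polynomials (S(f_2,g_3), S(f_1,g_4), S(f_2,g_4), S(g_3,g_4)) all reduce to 0 modulo the current basis, so we have a Gröbner basis.
Inter-reduce: drop elements whose leading term is divisible by another's, tail-reduce, and make monic.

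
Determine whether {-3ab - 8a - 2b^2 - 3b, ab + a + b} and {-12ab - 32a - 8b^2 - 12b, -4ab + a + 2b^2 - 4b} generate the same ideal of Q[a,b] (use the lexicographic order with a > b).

Yes, the ideals are equal.

Two ideals are equal iff their reduced Gröbner bases coincide (the reduced basis is unique for a fixed ordering).
Buchberger on the first generating set:
f_1 = -3ab - 8a - 2b^2 - 3b, LT = ab.
f_2 = ab + a + b, LT = ab.

S(f_1,f_2): lcm = ab. S = 5/3a + 2/3b^2.
  leading term a: no divisor's leading term divides it; move 5/3a to the remainder.
  leading term b^2: no divisor's leading term divides it; move 2/3b^2 to the remainder.
  remainder 5/3a + 2/3b^2 ≠ 0; add g_3 = 5/3a + 2/3b^2 to the basis.

S(f_1,g_3): lcm = ab. S = 8/3a - 2/5b^3 + 2/3b^2 + b.
  leading term a: subtract (8/5)·g_3 from 8/3a - 2/5b^3 + 2/3b^2 + b → -2/5b^3 - 2/5b^2 + b
  leading term b^3: no divisor's leading term divides it; move -2/5b^3 to the remainder.
  leading term b^2: no divisor's leading term divides it; move -2/5b^2 to the remainder.
  leading term b: no divisor's leading term divides it; move b to the remainder.
  remainder -2/5b^3 - 2/5b^2 + b ≠ 0; add g_4 = -2/5b^3 - 2/5b^2 + b to the basis.

The other S-polynomials (S(f_2,g_3), S(f_1,g_4), S(f_2,g_4), S(g_3,g_4)) all reduce to 0 modulo the current basis, so we have a Gröbner basis.
Inter-reduce: drop elements whose leading term is divisible by another's, tail-reduce, and make monic.
Reduced Gröbner basis: {a + 2/5b^2, b^3 + b^2 - 5/2b}.

Buchberger on the second generating set:
h_1 = -12ab - 32a - 8b^2 - 12b, LT = ab.
h_2 = -4ab + a + 2b^2 - 4b, LT = ab.

S(h_1,h_2): lcm = ab. S = 35/12a + 7/6b^2.
  leading term a: no divisor's leading term divides it; move 35/12a to the remainder.
  leading term b^2: no divisor's leading term divides it; move 7/6b^2 to the remainder.
  remainder 35/12a + 7/6b^2 ≠ 0; add k_3 = 35/12a + 7/6b^2 to the basis.

S(h_1,k_3): lcm = ab. S = 8/3a - 2/5b^3 + 2/3b^2 + b.
  leading term a: subtract (32/35)·k_3 from 8/3a - 2/5b^3 + 2/3b^2 + b → -2/5b^3 - 2/5b^2 + b
  leading term b^3: no divisor's leading term divides it; move -2/5b^3 to the remainder.
  leading term b^2: no divisor's leading term divides it; move -2/5b^2 to the remainder.
  leading term b: no divisor's leading term divides it; move b to the remainder.
  remainder -2/5b^3 - 2/5b^2 + b ≠ 0; add k_4 = -2/5b^3 - 2/5b^2 + b to the basis.

The other S-polynomials (S(h_2,k_3), S(h_1,k_4), S(h_2,k_4), S(k_3,k_4)) all reduce to 0 modulo the current basis, so we have a Gröbner basis.
Inter-reduce: drop elements whose leading term is divisible by another's, tail-reduce, and make monic.
Reduced Gröbner basis: {a + 2/5b^2, b^3 + b^2 - 5/2b}.

Same reduced basis, so the two generating sets span the same ideal.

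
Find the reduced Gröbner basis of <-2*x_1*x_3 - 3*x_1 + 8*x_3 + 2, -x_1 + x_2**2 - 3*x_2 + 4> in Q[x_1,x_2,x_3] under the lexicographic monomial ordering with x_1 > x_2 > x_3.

G = {x_1 - x_2**2 + 3*x_2 - 4, x_2**2*x_3 + 3/2*x_2**2 - 3*x_2*x_3 - 9/2*x_2 + 5}

f_1 = -2*x_1*x_3 - 3*x_1 + 8*x_3 + 2, LT = x_1*x_3.
f_2 = -x_1 + x_2**2 - 3*x_2 + 4, LT = x_1.

S(f_1,f_2): lcm = x_1*x_3. S = 3/2*x_1 + x_2**2*x_3 - 3*x_2*x_3 - 1.
  leading term x_1: subtract (-3/2)·f_2 from 3/2*x_1 + x_2**2*x_3 - 3*x_2*x_3 - 1 → x_2**2*x_3 + 3/2*x_2**2 - 3*x_2*x_3 - 9/2*x_2 + 5
  leading term x_2**2*x_3: no divisor's leading term divides it; move x_2**2*x_3 to the remainder.
  leading term x_2**2: no divisor's leading term divides it; move 3/2*x_2**2 to the remainder.
  leading term x_2*x_3: no divisor's leading term divides it; move -3*x_2*x_3 to the remainder.
  leading term x_2: no divisor's leading term divides it; move -9/2*x_2 to the remainder.
  leading term 1: no divisor's leading term divides it; move 5 to the remainder.
  remainder x_2**2*x_3 + 3/2*x_2**2 - 3*x_2*x_3 - 9/2*x_2 + 5 ≠ 0; add g_3 = x_2**2*x_3 + 3/2*x_2**2 - 3*x_2*x_3 - 9/2*x_2 + 5 to the basis.

The other S-polynomials (S(f_1,g_3), S(f_2,g_3)) all reduce to 0 modulo the current basis, so we have a Gröbner basis.
Inter-reduce: drop elements whose leading term is divisible by another's, tail-reduce, and make monic.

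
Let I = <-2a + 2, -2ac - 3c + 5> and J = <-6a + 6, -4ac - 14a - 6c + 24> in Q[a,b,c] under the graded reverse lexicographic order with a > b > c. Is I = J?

Since reduced Gröbner bases are canonical representatives of ideals under a given ordering, it suffices to compute and compare them.
Buchberger on the first generating set:
f_1 = -2a + 2, LT = a.
f_2 = -2ac - 3c + 5, LT = ac.

S(f_1,f_2): lcm = ac. S = -5/2c + 5/2.
  reduce S modulo (f_1, f_2):
  remainder -5/2c + 5/2 ≠ 0; add g_3 = -5/2c + 5/2 to the basis.

The other S-polynomials (S(f_1,g_3), S(f_2,g_3)) all reduce to 0 modulo the current basis, so we have a Gröbner basis.
Inter-reduce: drop elements whose leading term is divisible by another's, tail-reduce, and make monic.
Reduced Gröbner basis: {a - 1, c - 1}.

Buchberger on the second generating set:
h_1 = -6a + 6, LT = a.
h_2 = -4ac - 14a - 6c + 24, LT = ac.

S(h_1,h_2): lcm = ac. S = -7/2a - 5/2c + 6.
  reduce S modulo (h_1, h_2):
  remainder -5/2c + 5/2 ≠ 0; add k_3 = -5/2c + 5/2 to the basis.

The other S-polynomials (S(h_1,k_3), S(h_2,k_3)) all reduce to 0 modulo the current basis, so we have a Gröbner basis.
Inter-reduce: drop elements whose leading term is divisible by another's, tail-reduce, and make monic.
Reduced Gröbner basis: {a - 1, c - 1}.

Same reduced basis, so the two generating sets span the same ideal.

Yes, the ideals are equal.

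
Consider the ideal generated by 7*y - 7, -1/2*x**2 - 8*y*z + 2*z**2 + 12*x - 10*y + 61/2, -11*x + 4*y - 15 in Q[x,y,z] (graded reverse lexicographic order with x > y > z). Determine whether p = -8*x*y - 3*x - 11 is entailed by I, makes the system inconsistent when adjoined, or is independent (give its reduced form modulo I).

-8*x*y - 3*x - 11 lies in I (it reduces to 0).

First compute the reduced Gröbner basis of I by Buchberger's algorithm.
f_1 = 7*y - 7, LT = y.
f_2 = -1/2*x**2 - 8*y*z + 2*z**2 + 12*x - 10*y + 61/2, LT = x**2.
f_3 = -11*x + 4*y - 15, LT = x.

S(f_2,f_3): lcm = x**2. S = 4/11*x*y + 16*y*z - 4*z**2 - 279/11*x + 20*y - 61.
  leading term x*y: subtract (4/77*x)·f_1 from 4/11*x*y + 16*y*z - 4*z**2 - 279/11*x + 20*y - 61 → 16*y*z - 4*z**2 - 25*x + 20*y - 61
  leading term y*z: subtract (16/7*z)·f_1 from 16*y*z - 4*z**2 - 25*x + 20*y - 61 → -4*z**2 - 25*x + 20*y + 16*z - 61
  leading term z**2: no divisor's leading term divides it; move -4*z**2 to the remainder.
  leading term x: subtract (25/11)·f_3 from -25*x + 20*y + 16*z - 61 → 120/11*y + 16*z - 296/11
  leading term y: subtract (120/77)·f_1 from 120/11*y + 16*z - 296/11 → 16*z - 16
  leading term z: no divisor's leading term divides it; move 16*z to the remainder.
  leading term 1: no divisor's leading term divides it; move -16 to the remainder.
  remainder -4*z**2 + 16*z - 16 ≠ 0; add h_4 = -4*z**2 + 16*z - 16 to the basis.

The other S-polynomials (S(f_1,f_2), S(f_1,f_3), S(f_1,h_4), S(f_2,h_4), S(f_3,h_4)) all reduce to 0 modulo the current basis, so we have a Gröbner basis.
Inter-reduce: drop elements whose leading term is divisible by another's, tail-reduce, and make monic.
Reduced Gröbner basis: {z**2 - 4*z + 4, x + 1, y - 1}.
Label its elements g_1 = z**2 - 4*z + 4, g_2 = x + 1, g_3 = y - 1.

Reduce p = -8*x*y - 3*x - 11 modulo G:
  leading term x*y: subtract (-8*y)·g_2 from -8*x*y - 3*x - 11 → -3*x + 8*y - 11
  leading term x: subtract (-3)·g_2 from -3*x + 8*y - 11 → 8*y - 8
  leading term y: subtract (8)·g_3 from 8*y - 8 → 0
  normal form = 0.
Since the normal form is 0, p ∈ I.

The remainder on division by a Gröbner basis is unique — it is the normal form.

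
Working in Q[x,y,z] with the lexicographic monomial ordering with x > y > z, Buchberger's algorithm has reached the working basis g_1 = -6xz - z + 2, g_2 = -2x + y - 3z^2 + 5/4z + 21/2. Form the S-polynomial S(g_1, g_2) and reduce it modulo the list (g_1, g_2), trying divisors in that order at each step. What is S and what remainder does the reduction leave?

lcm(LM(g_1), LM(g_2)) = xz.
S = (lcm/LT(g_1))·g_1 − (lcm/LT(g_2))·g_2 = 1/2yz - 3/2z^3 + 5/8z^2 + 65/12z - 1/3.
Reduce S modulo (g_1, g_2) in that order:
  leading term yz: no divisor's leading term divides it; move 1/2yz to the remainder.
  leading term z^3: no divisor's leading term divides it; move -3/2z^3 to the remainder.
  leading term z^2: no divisor's leading term divides it; move 5/8z^2 to the remainder.
  leading term z: no divisor's leading term divides it; move 65/12z to the remainder.
  leading term 1: no divisor's leading term divides it; move -1/3 to the remainder.
The remainder 1/2yz - 3/2z^3 + 5/8z^2 + 65/12z - 1/3 is nonzero, so it would be added as the next basis element.

S(g_1, g_2) = 1/2yz - 3/2z^3 + 5/8z^2 + 65/12z - 1/3; remainder on division = 1/2yz - 3/2z^3 + 5/8z^2 + 65/12z - 1/3.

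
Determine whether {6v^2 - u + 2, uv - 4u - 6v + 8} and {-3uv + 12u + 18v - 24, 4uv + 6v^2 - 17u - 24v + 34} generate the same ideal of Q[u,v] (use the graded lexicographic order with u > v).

Yes, the ideals are equal.

Equality of ideals is decidable: compute both reduced Gröbner bases (unique for the ordering) and check whether they agree.
Buchberger on the first generating set:
f_1 = 6v^2 - u + 2, LT = v^2.
f_2 = uv - 4u - 6v + 8, LT = uv.

S(f_1,f_2): lcm = uv^2. S = -1/6u^2 + 4uv + 6v^2 + 1/3u - 8v.
  reduce S modulo (f_1, f_2):
  remainder -1/6u^2 + 52/3u + 16v - 34 ≠ 0; add g_3 = -1/6u^2 + 52/3u + 16v - 34 to the basis.

The other S-polynomials (S(f_1,g_3), S(f_2,g_3)) all reduce to 0 modulo the current basis, so we have a Gröbner basis.
Inter-reduce: drop elements whose leading term is divisible by another's, tail-reduce, and make monic.
Reduced Gröbner basis: {u^2 - 104u - 96v + 204, uv - 4u - 6v + 8, v^2 - 1/6u + 1/3}.

Buchberger on the second generating set:
h_1 = -3uv + 12u + 18v - 24, LT = uv.
h_2 = 4uv + 6v^2 - 17u - 24v + 34, LT = uv.

S(h_1,h_2): lcm = uv. S = -3/2v^2 + 1/4u - 1/2.
  reduce S modulo (h_1, h_2):
  remainder -3/2v^2 + 1/4u - 1/2 ≠ 0; add k_3 = -3/2v^2 + 1/4u - 1/2 to the basis.

S(h_1,k_3): lcm = uv^2. S = 1/6u^2 - 4uv - 6v^2 - 1/3u + 8v.
  reduce S modulo (h_1, h_2, k_3):
  remainder 1/6u^2 - 52/3u - 16v + 34 ≠ 0; add k_4 = 1/6u^2 - 52/3u - 16v + 34 to the basis.

The other S-polynomials (S(h_2,k_3), S(h_1,k_4), S(h_2,k_4), S(k_3,k_4)) all reduce to 0 modulo the current basis, so we have a Gröbner basis.
Inter-reduce: drop elements whose leading term is divisible by another's, tail-reduce, and make monic.
Reduced Gröbner basis: {u^2 - 104u - 96v + 204, uv - 4u - 6v + 8, v^2 - 1/6u + 1/3}.

The two bases agree; hence the ideals are identical.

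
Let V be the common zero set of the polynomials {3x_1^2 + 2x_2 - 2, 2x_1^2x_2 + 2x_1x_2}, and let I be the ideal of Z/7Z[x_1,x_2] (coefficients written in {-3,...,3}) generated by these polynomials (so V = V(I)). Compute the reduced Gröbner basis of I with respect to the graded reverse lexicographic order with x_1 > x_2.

G = {x_2^3 + 3x_2^2 + 3x_2, x_1^2 + 3x_2 - 3, x_1x_2 - 3x_2^2 + 3x_2}

f_1 = 3x_1^2 + 2x_2 - 2, LT = x_1^2.
f_2 = 2x_1^2x_2 + 2x_1x_2, LT = x_1^2x_2.

S(f_1,f_2): lcm = x_1^2x_2. S = -x_1x_2 + 3x_2^2 - 3x_2.
  reduce S modulo (f_1, f_2):
  remainder -x_1x_2 + 3x_2^2 - 3x_2 ≠ 0; add g_3 = -x_1x_2 + 3x_2^2 - 3x_2 to the basis.

S(f_1,g_3): lcm = x_1^2x_2. S = 3x_1x_2^2 - 3x_1x_2 + 3x_2^2 - 3x_2.
  reduce S modulo (f_1, f_2, g_3):
  remainder 2x_2^3 - x_2^2 - x_2 ≠ 0; add g_4 = 2x_2^3 - x_2^2 - x_2 to the basis.

The other S-polynomials (S(f_2,g_3), S(f_1,g_4), S(f_2,g_4), S(g_3,g_4)) all reduce to 0 modulo the current basis, so we have a Gröbner basis.
Inter-reduce: drop elements whose leading term is divisible by another's, tail-reduce, and make monic.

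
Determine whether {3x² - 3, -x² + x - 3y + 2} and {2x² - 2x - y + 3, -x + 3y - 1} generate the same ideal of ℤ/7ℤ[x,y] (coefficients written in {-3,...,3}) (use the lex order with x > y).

For a fixed monomial order, each ideal has a unique reduced Gröbner basis; comparing bases decides equality.
Buchberger on the first generating set:
f_1 = 3x² - 3, LT = x².
f_2 = -x² + x - 3y + 2, LT = x².

S(f_1,f_2): lcm = x². S = x - 3y + 1.
  leading term x: no divisor's leading term divides it; move x to the remainder.
  leading term y: no divisor's leading term divides it; move -3y to the remainder.
  leading term 1: no divisor's leading term divides it; move 1 to the remainder.
  remainder x - 3y + 1 ≠ 0; add g_3 = x - 3y + 1 to the basis.

S(f_1,g_3): lcm = x². S = 3xy - x - 1.
  leading term xy: subtract (3y)·g_3 from 3xy - x - 1 → -x + 2y² - 3y - 1
  leading term x: subtract (-1)·g_3 from -x + 2y² - 3y - 1 → 2y² + y
  leading term y²: no divisor's leading term divides it; move 2y² to the remainder.
  leading term y: no divisor's leading term divides it; move y to the remainder.
  remainder 2y² + y ≠ 0; add g_4 = 2y² + y to the basis.

The other S-polynomials (S(f_2,g_3), S(f_1,g_4), S(f_2,g_4), S(g_3,g_4)) all reduce to 0 modulo the current basis, so we have a Gröbner basis.
Inter-reduce: drop elements whose leading term is divisible by another's, tail-reduce, and make monic.
Reduced Gröbner basis: {x - 3y + 1, y² - 3y}.

Buchberger on the second generating set:
h_1 = 2x² - 2x - y + 3, LT = x².
h_2 = -x + 3y - 1, LT = x.

S(h_1,h_2): lcm = x². S = 3xy - 2x + 3y - 2.
  leading term xy: subtract (-3y)·h_2 from 3xy - 2x + 3y - 2 → -2x + 2y² - 2
  leading term x: subtract (2)·h_2 from -2x + 2y² - 2 → 2y² + y
  leading term y²: no divisor's leading term divides it; move 2y² to the remainder.
  leading term y: no divisor's leading term divides it; move y to the remainder.
  remainder 2y² + y ≠ 0; add k_3 = 2y² + y to the basis.

The other S-polynomials (S(h_1,k_3), S(h_2,k_3)) all reduce to 0 modulo the current basis, so we have a Gröbner basis.
Inter-reduce: drop elements whose leading term is divisible by another's, tail-reduce, and make monic.
Reduced Gröbner basis: {x - 3y + 1, y² - 3y}.

The two bases agree; hence the ideals are identical.

Yes, the ideals are equal.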